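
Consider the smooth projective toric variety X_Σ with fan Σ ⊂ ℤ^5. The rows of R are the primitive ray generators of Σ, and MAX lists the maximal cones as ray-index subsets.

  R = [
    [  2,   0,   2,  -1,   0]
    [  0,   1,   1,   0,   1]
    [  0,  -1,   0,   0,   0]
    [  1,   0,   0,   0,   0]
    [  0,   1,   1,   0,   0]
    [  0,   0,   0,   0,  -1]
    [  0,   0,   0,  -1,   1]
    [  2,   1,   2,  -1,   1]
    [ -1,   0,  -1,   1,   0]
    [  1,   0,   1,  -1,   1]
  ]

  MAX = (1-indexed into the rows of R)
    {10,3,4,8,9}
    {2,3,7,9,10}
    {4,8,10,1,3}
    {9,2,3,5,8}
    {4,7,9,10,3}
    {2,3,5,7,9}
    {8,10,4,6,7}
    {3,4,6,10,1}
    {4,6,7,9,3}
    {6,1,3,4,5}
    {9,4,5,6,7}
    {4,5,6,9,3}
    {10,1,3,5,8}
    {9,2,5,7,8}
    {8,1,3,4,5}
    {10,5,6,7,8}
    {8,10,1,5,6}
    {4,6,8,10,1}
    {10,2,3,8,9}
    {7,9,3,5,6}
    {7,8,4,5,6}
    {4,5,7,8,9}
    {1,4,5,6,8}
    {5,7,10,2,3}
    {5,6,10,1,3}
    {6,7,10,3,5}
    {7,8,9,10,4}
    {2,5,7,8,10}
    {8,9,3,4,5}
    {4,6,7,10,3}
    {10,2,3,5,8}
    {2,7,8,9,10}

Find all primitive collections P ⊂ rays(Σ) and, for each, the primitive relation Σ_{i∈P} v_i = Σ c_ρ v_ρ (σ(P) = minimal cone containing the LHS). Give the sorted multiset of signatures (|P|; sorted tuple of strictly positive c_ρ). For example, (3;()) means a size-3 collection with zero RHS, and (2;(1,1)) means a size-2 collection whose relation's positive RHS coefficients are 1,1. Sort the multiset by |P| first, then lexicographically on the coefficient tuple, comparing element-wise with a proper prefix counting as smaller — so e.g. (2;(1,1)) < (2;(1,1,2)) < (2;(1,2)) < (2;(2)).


Primitive collections (12):

  {2,6}:  v_{2} + v_{6} = v_{5} ; sig = (2;(1))
  {2,4}:  v_{2} + v_{4} = v_{8} + v_{9} ; sig = (2;(1,1))
  {1,2}:  v_{1} + v_{2} = v_{3} + v_{5} + v_{8} ; sig = (2;(1,1,1))
  {1,9}:  v_{1} + v_{9} = v_{3} + v_{4} + v_{5} ; sig = (2;(1,1,1))
  {1,7}:  v_{1} + v_{7} = v_{6} + 2·v_{10} ; sig = (2;(1,2))
  {6,9,10}:  v_{6} + v_{9} + v_{10} = 0 ; sig = (3;())
  {3,6,8}:  v_{3} + v_{6} + v_{8} = v_{1} ; sig = (3;(1))
  {4,5,10}:  v_{4} + v_{5} + v_{10} = v_{8} ; sig = (3;(1))
  {5,9,10}:  v_{5} + v_{9} + v_{10} = v_{2} ; sig = (3;(1))
  {6,8,9}:  v_{6} + v_{8} + v_{9} = v_{4} + v_{5} ; sig = (3;(1,1))
  {3,7,8}:  v_{3} + v_{7} + v_{8} = 2·v_{10} ; sig = (3;(2))
  {3,4,5,7}:  v_{3} + v_{4} + v_{5} + v_{7} = v_{10} ; sig = (4;(1))

so the primitive-relation signature multiset is
{ (2;(1)),  (2;(1,1)),  (2;(1,1,1)) ×2,  (2;(1,2)),  (3;()),  (3;(1)) ×3,  (3;(1,1)),  (3;(2)),  (4;(1)) }


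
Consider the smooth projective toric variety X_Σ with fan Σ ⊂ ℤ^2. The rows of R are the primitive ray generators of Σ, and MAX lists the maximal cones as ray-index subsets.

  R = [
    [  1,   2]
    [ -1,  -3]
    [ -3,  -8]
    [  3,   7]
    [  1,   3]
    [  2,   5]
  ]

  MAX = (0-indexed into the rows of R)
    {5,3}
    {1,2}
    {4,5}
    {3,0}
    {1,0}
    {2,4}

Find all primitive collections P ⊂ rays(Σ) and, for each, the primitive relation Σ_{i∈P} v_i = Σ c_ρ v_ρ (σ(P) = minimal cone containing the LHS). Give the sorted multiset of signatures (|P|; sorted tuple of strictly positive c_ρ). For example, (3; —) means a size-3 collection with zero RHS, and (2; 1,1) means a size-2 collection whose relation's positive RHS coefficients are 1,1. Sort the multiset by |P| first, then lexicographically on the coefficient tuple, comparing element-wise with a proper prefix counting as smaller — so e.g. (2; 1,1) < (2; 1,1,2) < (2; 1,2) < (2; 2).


Σ has 9 primitive collections:

  P = {1,4}:  v_{1} + v_{4} = 0  ⇒ sig = (2; —)
  P = {0,4}:  v_{0} + v_{4} = v_{5}  ⇒ sig = (2; 1)
  P = {0,5}:  v_{0} + v_{5} = v_{3}  ⇒ sig = (2; 1)
  P = {1,5}:  v_{1} + v_{5} = v_{0}  ⇒ sig = (2; 1)
  P = {2,5}:  v_{2} + v_{5} = v_{1}  ⇒ sig = (2; 1)
  P = {2,3}:  v_{2} + v_{3} = v_{0} + v_{1}  ⇒ sig = (2; 1,1)
  P = {0,2}:  v_{0} + v_{2} = 2·v_{1}  ⇒ sig = (2; 2)
  P = {1,3}:  v_{1} + v_{3} = 2·v_{0}  ⇒ sig = (2; 2)
  P = {3,4}:  v_{3} + v_{4} = 2·v_{5}  ⇒ sig = (2; 2)

so the primitive-relation signature multiset is
    (2; —)
    (2; 1)
    (2; 1)
    (2; 1)
    (2; 1)
    (2; 1,1)
    (2; 2)
    (2; 2)
    (2; 2)


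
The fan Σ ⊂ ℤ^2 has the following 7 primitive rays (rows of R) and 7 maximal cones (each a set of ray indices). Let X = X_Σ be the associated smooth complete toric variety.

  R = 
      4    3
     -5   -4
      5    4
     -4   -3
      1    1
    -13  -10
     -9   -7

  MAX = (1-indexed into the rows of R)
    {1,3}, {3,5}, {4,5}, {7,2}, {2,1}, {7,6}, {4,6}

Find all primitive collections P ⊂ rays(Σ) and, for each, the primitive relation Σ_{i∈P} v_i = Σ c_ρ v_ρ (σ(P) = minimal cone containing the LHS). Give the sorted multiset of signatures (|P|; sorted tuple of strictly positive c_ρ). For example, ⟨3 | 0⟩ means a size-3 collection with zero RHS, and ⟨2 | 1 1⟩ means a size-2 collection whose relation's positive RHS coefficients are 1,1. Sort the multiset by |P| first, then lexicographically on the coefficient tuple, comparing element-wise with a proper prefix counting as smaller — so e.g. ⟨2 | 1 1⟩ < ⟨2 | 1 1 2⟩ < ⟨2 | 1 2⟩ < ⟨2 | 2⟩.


14 minimal non-faces of Δ(Σ) (on 7 rays):

  P = {1,4}:  v_{1} + v_{4} = 0  so sig = ⟨2 | 0⟩
  P = {2,3}:  v_{2} + v_{3} = 0  so sig = ⟨2 | 0⟩
  P = {1,5}:  v_{1} + v_{5} = v_{3}  so sig = ⟨2 | 1⟩
  P = {1,6}:  v_{1} + v_{6} = v_{7}  so sig = ⟨2 | 1⟩
  P = {1,7}:  v_{1} + v_{7} = v_{2}  so sig = ⟨2 | 1⟩
  P = {2,4}:  v_{2} + v_{4} = v_{7}  so sig = ⟨2 | 1⟩
  P = {2,5}:  v_{2} + v_{5} = v_{4}  so sig = ⟨2 | 1⟩
  P = {3,4}:  v_{3} + v_{4} = v_{5}  so sig = ⟨2 | 1⟩
  P = {3,7}:  v_{3} + v_{7} = v_{4}  so sig = ⟨2 | 1⟩
  P = {4,7}:  v_{4} + v_{7} = v_{6}  so sig = ⟨2 | 1⟩
  P = {2,6}:  v_{2} + v_{6} = 2·v_{7}  so sig = ⟨2 | 2⟩
  P = {3,6}:  v_{3} + v_{6} = 2·v_{4}  so sig = ⟨2 | 2⟩
  P = {5,7}:  v_{5} + v_{7} = 2·v_{4}  so sig = ⟨2 | 2⟩
  P = {5,6}:  v_{5} + v_{6} = 3·v_{4}  so sig = ⟨2 | 3⟩

Sorted signature multiset PRS(X):
[⟨2 | 0⟩, ⟨2 | 0⟩, ⟨2 | 1⟩, ⟨2 | 1⟩, ⟨2 | 1⟩, ⟨2 | 1⟩, ⟨2 | 1⟩, ⟨2 | 1⟩, ⟨2 | 1⟩, ⟨2 | 1⟩, ⟨2 | 2⟩, ⟨2 | 2⟩, ⟨2 | 2⟩, ⟨2 | 3⟩]


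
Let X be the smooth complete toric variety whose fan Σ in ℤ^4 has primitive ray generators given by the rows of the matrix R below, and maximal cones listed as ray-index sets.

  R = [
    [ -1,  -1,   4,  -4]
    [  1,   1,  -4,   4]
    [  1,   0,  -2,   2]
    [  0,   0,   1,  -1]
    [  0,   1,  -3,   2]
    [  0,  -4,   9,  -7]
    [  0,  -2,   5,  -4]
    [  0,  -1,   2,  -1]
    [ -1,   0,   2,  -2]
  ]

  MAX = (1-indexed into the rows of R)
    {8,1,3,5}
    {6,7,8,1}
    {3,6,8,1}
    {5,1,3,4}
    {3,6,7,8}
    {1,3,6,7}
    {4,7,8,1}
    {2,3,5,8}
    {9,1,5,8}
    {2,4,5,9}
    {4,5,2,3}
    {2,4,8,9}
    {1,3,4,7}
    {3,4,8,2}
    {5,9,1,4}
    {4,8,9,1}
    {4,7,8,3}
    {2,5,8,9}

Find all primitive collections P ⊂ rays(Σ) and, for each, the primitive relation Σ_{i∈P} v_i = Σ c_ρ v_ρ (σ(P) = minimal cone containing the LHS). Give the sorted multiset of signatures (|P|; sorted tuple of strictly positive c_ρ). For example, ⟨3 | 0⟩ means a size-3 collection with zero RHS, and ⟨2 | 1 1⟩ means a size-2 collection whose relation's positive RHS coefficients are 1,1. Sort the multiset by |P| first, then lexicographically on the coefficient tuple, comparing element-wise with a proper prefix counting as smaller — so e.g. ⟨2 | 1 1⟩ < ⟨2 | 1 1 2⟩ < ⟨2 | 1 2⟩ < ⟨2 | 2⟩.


The 12 primitive collections of Σ (r=9, n=4):

  • {1,2}:  v_{1} + v_{2} = 0 ; sig = ⟨2 | 0⟩
  • {3,9}:  v_{3} + v_{9} = 0 ; sig = ⟨2 | 0⟩
  • {5,7}:  v_{5} + v_{7} = v_{1} + v_{3} ; sig = ⟨2 | 1 1⟩
  • {2,6}:  v_{2} + v_{6} = v_{3} + v_{7} + v_{8} ; sig = ⟨2 | 1 1 1⟩
  • {2,7}:  v_{2} + v_{7} = v_{3} + v_{4} + v_{8} ; sig = ⟨2 | 1 1 1⟩
  • {6,9}:  v_{6} + v_{9} = v_{1} + v_{7} + v_{8} ; sig = ⟨2 | 1 1 1⟩
  • {7,9}:  v_{7} + v_{9} = v_{1} + v_{4} + v_{8} ; sig = ⟨2 | 1 1 1⟩
  • {5,6}:  v_{5} + v_{6} = 2·v_{1} + 2·v_{3} + v_{8} ; sig = ⟨2 | 1 2 2⟩
  • {4,6}:  v_{4} + v_{6} = 2·v_{7} ; sig = ⟨2 | 2⟩
  • {4,5,8}:  v_{4} + v_{5} + v_{8} = 0 ; sig = ⟨3 | 0⟩
  • {1,3,4,8}:  v_{1} + v_{3} + v_{4} + v_{8} = v_{7} ; sig = ⟨4 | 1⟩
  • {1,3,7,8}:  v_{1} + v_{3} + v_{7} + v_{8} = v_{6} ; sig = ⟨4 | 1⟩

Signatures (|P|; sorted positive RHS coefficients), sorted:
    ⟨2 | 0⟩
    ⟨2 | 0⟩
    ⟨2 | 1 1⟩
    ⟨2 | 1 1 1⟩
    ⟨2 | 1 1 1⟩
    ⟨2 | 1 1 1⟩
    ⟨2 | 1 1 1⟩
    ⟨2 | 1 2 2⟩
    ⟨2 | 2⟩
    ⟨3 | 0⟩
    ⟨4 | 1⟩
    ⟨4 | 1⟩


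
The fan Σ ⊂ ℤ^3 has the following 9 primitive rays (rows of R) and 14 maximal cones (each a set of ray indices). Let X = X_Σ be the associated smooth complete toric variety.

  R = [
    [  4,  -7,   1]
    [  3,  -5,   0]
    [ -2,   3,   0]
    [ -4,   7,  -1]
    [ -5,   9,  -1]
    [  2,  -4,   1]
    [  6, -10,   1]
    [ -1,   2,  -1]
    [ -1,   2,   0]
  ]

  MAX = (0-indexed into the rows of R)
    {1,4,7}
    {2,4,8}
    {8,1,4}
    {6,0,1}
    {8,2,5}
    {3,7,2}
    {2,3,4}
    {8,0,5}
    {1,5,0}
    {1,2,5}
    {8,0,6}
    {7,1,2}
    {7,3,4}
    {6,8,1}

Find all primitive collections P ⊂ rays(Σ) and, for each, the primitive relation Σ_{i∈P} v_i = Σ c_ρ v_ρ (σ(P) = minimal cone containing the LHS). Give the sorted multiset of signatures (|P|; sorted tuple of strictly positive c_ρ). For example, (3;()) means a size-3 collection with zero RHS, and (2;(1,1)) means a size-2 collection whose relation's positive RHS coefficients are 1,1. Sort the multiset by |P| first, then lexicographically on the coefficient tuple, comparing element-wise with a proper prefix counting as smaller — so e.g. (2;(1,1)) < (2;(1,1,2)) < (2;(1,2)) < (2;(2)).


Primitive collections (20):

  P = {0,3}:  v_{0} + v_{3} = 0  ⟹  sig = (2;())
  P = {0,2}:  v_{0} + v_{2} = v_{5}  ⟹  sig = (2;(1))
  P = {0,4}:  v_{0} + v_{4} = v_{8}  ⟹  sig = (2;(1))
  P = {0,7}:  v_{0} + v_{7} = v_{1}  ⟹  sig = (2;(1))
  P = {1,3}:  v_{1} + v_{3} = v_{7}  ⟹  sig = (2;(1))
  P = {2,6}:  v_{2} + v_{6} = v_{0}  ⟹  sig = (2;(1))
  P = {3,5}:  v_{3} + v_{5} = v_{2}  ⟹  sig = (2;(1))
  P = {3,8}:  v_{3} + v_{8} = v_{4}  ⟹  sig = (2;(1))
  P = {3,6}:  v_{3} + v_{6} = v_{1} + v_{8}  ⟹  sig = (2;(1,1))
  P = {4,5}:  v_{4} + v_{5} = v_{2} + v_{8}  ⟹  sig = (2;(1,1))
  P = {5,7}:  v_{5} + v_{7} = v_{1} + v_{2}  ⟹  sig = (2;(1,1))
  P = {7,8}:  v_{7} + v_{8} = v_{1} + v_{4}  ⟹  sig = (2;(1,1))
  P = {4,6}:  v_{4} + v_{6} = v_{1} + 2·v_{8}  ⟹  sig = (2;(1,2))
  P = {6,7}:  v_{6} + v_{7} = 2·v_{1} + v_{8}  ⟹  sig = (2;(1,2))
  P = {5,6}:  v_{5} + v_{6} = 2·v_{0}  ⟹  sig = (2;(2))
  P = {1,2,8}:  v_{1} + v_{2} + v_{8} = 0  ⟹  sig = (3;())
  P = {0,1,8}:  v_{0} + v_{1} + v_{8} = v_{6}  ⟹  sig = (3;(1))
  P = {1,2,4}:  v_{1} + v_{2} + v_{4} = v_{3}  ⟹  sig = (3;(1))
  P = {1,5,8}:  v_{1} + v_{5} + v_{8} = v_{0}  ⟹  sig = (3;(1))
  P = {2,4,7}:  v_{2} + v_{4} + v_{7} = 2·v_{3}  ⟹  sig = (3;(2))

Hence PRS(X_Σ) =
[(2;()), (2;(1)), (2;(1)), (2;(1)), (2;(1)), (2;(1)), (2;(1)), (2;(1)), (2;(1,1)), (2;(1,1)), (2;(1,1)), (2;(1,1)), (2;(1,2)), (2;(1,2)), (2;(2)), (3;()), (3;(1)), (3;(1)), (3;(1)), (3;(2))]


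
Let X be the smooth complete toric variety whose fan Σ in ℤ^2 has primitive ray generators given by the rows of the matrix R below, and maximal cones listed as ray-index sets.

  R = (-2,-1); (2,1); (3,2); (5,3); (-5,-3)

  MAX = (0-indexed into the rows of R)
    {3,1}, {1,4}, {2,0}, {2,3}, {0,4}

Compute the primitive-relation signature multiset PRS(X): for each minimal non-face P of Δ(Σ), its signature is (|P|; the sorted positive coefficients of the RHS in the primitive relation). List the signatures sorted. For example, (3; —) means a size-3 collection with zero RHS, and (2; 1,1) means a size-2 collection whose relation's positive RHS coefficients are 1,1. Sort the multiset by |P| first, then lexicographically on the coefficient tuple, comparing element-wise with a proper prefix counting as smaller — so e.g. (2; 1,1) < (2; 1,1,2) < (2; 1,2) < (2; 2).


Σ has 5 primitive collections:

  • {0,1}:  v_{0} + v_{1} = 0  ⟹  sig = (2; —)
  • {3,4}:  v_{3} + v_{4} = 0  ⟹  sig = (2; —)
  • {0,3}:  v_{0} + v_{3} = v_{2}  ⟹  sig = (2; 1)
  • {1,2}:  v_{1} + v_{2} = v_{3}  ⟹  sig = (2; 1)
  • {2,4}:  v_{2} + v_{4} = v_{0}  ⟹  sig = (2; 1)

Hence PRS(X_Σ) =
{ (2; —) ×2,  (2; 1) ×3 }


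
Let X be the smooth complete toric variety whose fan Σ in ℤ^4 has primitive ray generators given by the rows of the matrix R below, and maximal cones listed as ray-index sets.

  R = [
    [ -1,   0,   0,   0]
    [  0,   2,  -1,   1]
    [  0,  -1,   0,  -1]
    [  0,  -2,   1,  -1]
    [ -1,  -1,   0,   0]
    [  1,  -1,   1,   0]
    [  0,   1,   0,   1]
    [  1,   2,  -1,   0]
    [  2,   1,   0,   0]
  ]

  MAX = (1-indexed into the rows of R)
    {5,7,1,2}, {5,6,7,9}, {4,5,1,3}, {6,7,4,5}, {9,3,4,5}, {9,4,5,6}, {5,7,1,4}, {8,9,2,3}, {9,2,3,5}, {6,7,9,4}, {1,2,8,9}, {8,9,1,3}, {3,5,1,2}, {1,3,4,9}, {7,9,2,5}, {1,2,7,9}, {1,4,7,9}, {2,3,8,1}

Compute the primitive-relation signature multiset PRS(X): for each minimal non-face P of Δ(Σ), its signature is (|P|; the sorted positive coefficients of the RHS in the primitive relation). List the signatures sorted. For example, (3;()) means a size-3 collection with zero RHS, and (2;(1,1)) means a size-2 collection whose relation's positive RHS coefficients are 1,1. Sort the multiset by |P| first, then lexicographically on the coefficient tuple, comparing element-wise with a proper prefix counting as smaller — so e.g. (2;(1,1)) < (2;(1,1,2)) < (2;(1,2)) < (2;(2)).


|primitive collections| = 12. Relations:

  P={2,4}:  v_{2} + v_{4} = 0  →  sig = (2;())
  P={3,7}:  v_{3} + v_{7} = 0  →  sig = (2;())
  P={6,8}:  v_{6} + v_{8} = v_{9}  →  sig = (2;(1))
  P={1,6}:  v_{1} + v_{6} = v_{4} + v_{7}  →  sig = (2;(1,1))
  P={5,8}:  v_{5} + v_{8} = v_{2} + v_{3}  →  sig = (2;(1,1))
  P={2,6}:  v_{2} + v_{6} = v_{5} + v_{7} + v_{9}  →  sig = (2;(1,1,1))
  P={3,6}:  v_{3} + v_{6} = v_{4} + v_{5} + v_{9}  →  sig = (2;(1,1,1))
  P={4,8}:  v_{4} + v_{8} = v_{1} + v_{3} + v_{9}  →  sig = (2;(1,1,1))
  P={7,8}:  v_{7} + v_{8} = v_{1} + v_{2} + v_{9}  →  sig = (2;(1,1,1))
  P={1,5,9}:  v_{1} + v_{5} + v_{9} = 0  →  sig = (3;())
  P={1,2,3,9}:  v_{1} + v_{2} + v_{3} + v_{9} = v_{8}  →  sig = (4;(1))
  P={4,5,7,9}:  v_{4} + v_{5} + v_{7} + v_{9} = v_{6}  →  sig = (4;(1))

Sorted signature multiset PRS(X):
    |P|=2: 9 collections, coeffs (), (), (1), (1,1), (1,1), (1,1,1), (1,1,1), (1,1,1), (1,1,1)
    |P|=3: 1 collection, coeffs ()
    |P|=4: 2 collections, coeffs (1), (1)


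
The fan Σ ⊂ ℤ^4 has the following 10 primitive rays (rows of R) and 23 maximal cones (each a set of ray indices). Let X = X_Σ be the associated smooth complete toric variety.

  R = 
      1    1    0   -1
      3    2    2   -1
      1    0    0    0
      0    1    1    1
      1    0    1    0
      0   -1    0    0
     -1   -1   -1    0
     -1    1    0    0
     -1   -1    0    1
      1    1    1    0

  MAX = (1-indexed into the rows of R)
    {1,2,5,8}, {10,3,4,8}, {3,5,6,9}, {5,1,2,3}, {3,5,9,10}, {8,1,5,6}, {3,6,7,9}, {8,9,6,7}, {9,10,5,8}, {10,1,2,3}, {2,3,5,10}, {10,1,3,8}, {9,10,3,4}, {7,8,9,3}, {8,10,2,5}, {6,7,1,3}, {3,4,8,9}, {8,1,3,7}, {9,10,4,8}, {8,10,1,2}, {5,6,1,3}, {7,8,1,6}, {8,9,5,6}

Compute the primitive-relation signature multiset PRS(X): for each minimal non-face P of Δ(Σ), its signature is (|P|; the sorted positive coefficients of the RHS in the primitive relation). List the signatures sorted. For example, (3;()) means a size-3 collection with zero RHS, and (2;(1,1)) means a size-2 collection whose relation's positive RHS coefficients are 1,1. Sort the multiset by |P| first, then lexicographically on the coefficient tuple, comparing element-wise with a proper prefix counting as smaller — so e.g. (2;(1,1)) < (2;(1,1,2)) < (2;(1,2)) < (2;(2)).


Primitive collections (17):

  {1,9}:  v_{1} + v_{9} = 0  so sig = (2;())
  {7,10}:  v_{7} + v_{10} = 0  so sig = (2;())
  {5,7}:  v_{5} + v_{7} = v_{6}  so sig = (2;(1))
  {6,10}:  v_{6} + v_{10} = v_{5}  so sig = (2;(1))
  {2,7}:  v_{2} + v_{7} = v_{1} + v_{5}  so sig = (2;(1,1))
  {2,9}:  v_{2} + v_{9} = v_{5} + v_{10}  so sig = (2;(1,1))
  {4,6}:  v_{4} + v_{6} = v_{9} + v_{10}  so sig = (2;(1,1))
  {1,4}:  v_{1} + v_{4} = v_{3} + v_{8} + v_{10}  so sig = (2;(1,1,1))
  {4,7}:  v_{4} + v_{7} = v_{3} + v_{8} + v_{9}  so sig = (2;(1,1,1))
  {2,6}:  v_{2} + v_{6} = v_{1} + 2·v_{5}  so sig = (2;(1,2))
  {4,5}:  v_{4} + v_{5} = v_{9} + 2·v_{10}  so sig = (2;(1,2))
  {2,4}:  v_{2} + v_{4} = 3·v_{10}  so sig = (2;(3))
  {3,6,8}:  v_{3} + v_{6} + v_{8} = 0  so sig = (3;())
  {1,5,10}:  v_{1} + v_{5} + v_{10} = v_{2}  so sig = (3;(1))
  {3,5,8}:  v_{3} + v_{5} + v_{8} = v_{10}  so sig = (3;(1))
  {2,3,8}:  v_{2} + v_{3} + v_{8} = v_{1} + 2·v_{10}  so sig = (3;(1,2))
  {3,8,9,10}:  v_{3} + v_{8} + v_{9} + v_{10} = v_{4}  so sig = (4;(1))

Hence PRS(X_Σ) =
    (2;())
    (2;())
    (2;(1))
    (2;(1))
    (2;(1,1))
    (2;(1,1))
    (2;(1,1))
    (2;(1,1,1))
    (2;(1,1,1))
    (2;(1,2))
    (2;(1,2))
    (2;(3))
    (3;())
    (3;(1))
    (3;(1))
    (3;(1,2))
    (4;(1))


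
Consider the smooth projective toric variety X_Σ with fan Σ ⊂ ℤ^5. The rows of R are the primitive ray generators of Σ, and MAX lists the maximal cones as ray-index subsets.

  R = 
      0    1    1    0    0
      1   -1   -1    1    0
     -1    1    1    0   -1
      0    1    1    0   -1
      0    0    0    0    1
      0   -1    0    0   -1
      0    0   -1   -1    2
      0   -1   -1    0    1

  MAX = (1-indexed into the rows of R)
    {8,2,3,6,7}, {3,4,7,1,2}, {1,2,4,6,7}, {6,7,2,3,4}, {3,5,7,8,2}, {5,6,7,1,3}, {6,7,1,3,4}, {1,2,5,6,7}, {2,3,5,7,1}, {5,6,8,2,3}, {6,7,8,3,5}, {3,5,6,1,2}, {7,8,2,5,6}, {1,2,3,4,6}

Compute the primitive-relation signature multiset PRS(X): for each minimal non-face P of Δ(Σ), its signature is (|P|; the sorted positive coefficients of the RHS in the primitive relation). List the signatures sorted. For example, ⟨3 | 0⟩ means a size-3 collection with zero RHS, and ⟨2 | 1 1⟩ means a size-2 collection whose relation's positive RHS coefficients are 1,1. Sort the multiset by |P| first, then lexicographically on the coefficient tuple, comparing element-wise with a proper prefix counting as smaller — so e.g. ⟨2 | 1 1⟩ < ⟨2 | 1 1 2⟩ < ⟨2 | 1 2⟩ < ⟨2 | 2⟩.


Minimal non-faces — 5 found among 8 rays, 14 max cones:

  • {4,8}:  v_{4} + v_{8} = 0  so sig = ⟨2 | 0⟩
  • {1,8}:  v_{1} + v_{8} = v_{5}  so sig = ⟨2 | 1⟩
  • {4,5}:  v_{4} + v_{5} = v_{1}  so sig = ⟨2 | 1⟩
  • {1,2,3,6,7}:  v_{1} + v_{2} + v_{3} + v_{6} + v_{7} = 0  so sig = ⟨5 | 0⟩
  • {2,3,5,6,7}:  v_{2} + v_{3} + v_{5} + v_{6} + v_{7} = v_{8}  so sig = ⟨5 | 1⟩

Hence PRS(X_Σ) =
    |P|=2: 3 collections, coeffs (), (1), (1)
    |P|=5: 2 collections, coeffs (), (1)


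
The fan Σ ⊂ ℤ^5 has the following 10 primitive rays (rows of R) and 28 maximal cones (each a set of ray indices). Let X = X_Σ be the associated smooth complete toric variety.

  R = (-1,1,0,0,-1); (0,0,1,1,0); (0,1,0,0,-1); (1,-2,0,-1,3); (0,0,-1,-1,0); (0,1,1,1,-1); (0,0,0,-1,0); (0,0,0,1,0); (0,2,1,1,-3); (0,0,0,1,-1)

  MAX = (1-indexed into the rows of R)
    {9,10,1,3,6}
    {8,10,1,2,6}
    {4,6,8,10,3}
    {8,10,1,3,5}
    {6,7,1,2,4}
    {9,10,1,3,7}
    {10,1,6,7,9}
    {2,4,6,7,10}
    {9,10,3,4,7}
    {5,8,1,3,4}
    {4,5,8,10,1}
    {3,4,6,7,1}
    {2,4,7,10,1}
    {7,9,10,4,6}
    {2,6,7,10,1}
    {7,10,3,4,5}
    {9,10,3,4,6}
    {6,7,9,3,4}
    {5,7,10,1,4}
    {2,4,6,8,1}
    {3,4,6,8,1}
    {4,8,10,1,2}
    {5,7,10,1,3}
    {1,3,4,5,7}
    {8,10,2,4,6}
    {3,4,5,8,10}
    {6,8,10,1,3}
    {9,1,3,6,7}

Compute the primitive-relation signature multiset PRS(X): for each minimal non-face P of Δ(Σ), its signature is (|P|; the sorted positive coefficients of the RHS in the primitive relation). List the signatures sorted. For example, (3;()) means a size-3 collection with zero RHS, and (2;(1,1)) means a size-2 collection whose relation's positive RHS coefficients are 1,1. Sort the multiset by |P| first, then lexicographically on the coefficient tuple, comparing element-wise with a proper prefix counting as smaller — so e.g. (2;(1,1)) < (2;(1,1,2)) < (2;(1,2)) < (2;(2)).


Δ(Σ) — 10 vertices, 11 min non-faces:

  {2,5}:  v_{2} + v_{5} = 0 — sig = (2;())
  {7,8}:  v_{7} + v_{8} = 0 — sig = (2;())
  {2,3}:  v_{2} + v_{3} = v_{6} — sig = (2;(1))
  {5,6}:  v_{5} + v_{6} = v_{3} — sig = (2;(1))
  {8,9}:  v_{8} + v_{9} = v_{3} + v_{6} + v_{10} — sig = (2;(1,1,1))
  {2,9}:  v_{2} + v_{9} = 2·v_{6} + v_{7} + v_{10} — sig = (2;(1,1,2))
  {5,9}:  v_{5} + v_{9} = 2·v_{3} + v_{7} + v_{10} — sig = (2;(1,1,2))
  {1,4,9}:  v_{1} + v_{4} + v_{9} = v_{6} + v_{7} — sig = (3;(1,1))
  {1,3,4,10}:  v_{1} + v_{3} + v_{4} + v_{10} = 0 — sig = (4;())
  {1,4,6,10}:  v_{1} + v_{4} + v_{6} + v_{10} = v_{2} — sig = (4;(1))
  {3,6,7,10}:  v_{3} + v_{6} + v_{7} + v_{10} = v_{9} — sig = (4;(1))

Signatures (|P|; sorted positive RHS coefficients), sorted:
    (2;())
    (2;())
    (2;(1))
    (2;(1))
    (2;(1,1,1))
    (2;(1,1,2))
    (2;(1,1,2))
    (3;(1,1))
    (4;())
    (4;(1))
    (4;(1))


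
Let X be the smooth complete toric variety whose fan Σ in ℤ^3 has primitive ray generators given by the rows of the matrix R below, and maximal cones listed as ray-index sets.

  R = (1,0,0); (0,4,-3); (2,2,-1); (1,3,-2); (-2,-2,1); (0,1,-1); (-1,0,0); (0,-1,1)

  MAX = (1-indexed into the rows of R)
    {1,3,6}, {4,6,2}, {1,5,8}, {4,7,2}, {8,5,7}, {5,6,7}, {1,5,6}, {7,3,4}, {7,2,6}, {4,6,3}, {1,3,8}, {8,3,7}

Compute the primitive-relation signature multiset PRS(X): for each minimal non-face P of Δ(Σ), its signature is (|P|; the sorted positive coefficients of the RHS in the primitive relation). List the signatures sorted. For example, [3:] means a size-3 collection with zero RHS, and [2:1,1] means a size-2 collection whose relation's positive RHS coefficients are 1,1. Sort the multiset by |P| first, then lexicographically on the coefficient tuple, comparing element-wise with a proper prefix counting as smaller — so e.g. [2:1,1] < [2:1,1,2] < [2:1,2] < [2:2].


12 minimal non-faces of Δ(Σ) (on 8 rays):

  P = {1,7}:  v_{1} + v_{7} = 0  so sig = [2:]
  P = {3,5}:  v_{3} + v_{5} = 0  so sig = [2:]
  P = {6,8}:  v_{6} + v_{8} = 0  so sig = [2:]
  P = {1,2}:  v_{1} + v_{2} = v_{4} + v_{6}  so sig = [2:1,1]
  P = {1,4}:  v_{1} + v_{4} = v_{3} + v_{6}  so sig = [2:1,1]
  P = {2,8}:  v_{2} + v_{8} = v_{4} + v_{7}  so sig = [2:1,1]
  P = {4,5}:  v_{4} + v_{5} = v_{6} + v_{7}  so sig = [2:1,1]
  P = {4,8}:  v_{4} + v_{8} = v_{3} + v_{7}  so sig = [2:1,1]
  P = {2,3}:  v_{2} + v_{3} = 2·v_{4}  so sig = [2:2]
  P = {2,5}:  v_{2} + v_{5} = 2·v_{6} + 2·v_{7}  so sig = [2:2,2]
  P = {3,6,7}:  v_{3} + v_{6} + v_{7} = v_{4}  so sig = [3:1]
  P = {4,6,7}:  v_{4} + v_{6} + v_{7} = v_{2}  so sig = [3:1]

so the primitive-relation signature multiset is
    |P|=2: 10 collections, coeffs (), (), (), (1,1), (1,1), (1,1), (1,1), (1,1), (2), (2,2)
    |P|=3: 2 collections, coeffs (1), (1)


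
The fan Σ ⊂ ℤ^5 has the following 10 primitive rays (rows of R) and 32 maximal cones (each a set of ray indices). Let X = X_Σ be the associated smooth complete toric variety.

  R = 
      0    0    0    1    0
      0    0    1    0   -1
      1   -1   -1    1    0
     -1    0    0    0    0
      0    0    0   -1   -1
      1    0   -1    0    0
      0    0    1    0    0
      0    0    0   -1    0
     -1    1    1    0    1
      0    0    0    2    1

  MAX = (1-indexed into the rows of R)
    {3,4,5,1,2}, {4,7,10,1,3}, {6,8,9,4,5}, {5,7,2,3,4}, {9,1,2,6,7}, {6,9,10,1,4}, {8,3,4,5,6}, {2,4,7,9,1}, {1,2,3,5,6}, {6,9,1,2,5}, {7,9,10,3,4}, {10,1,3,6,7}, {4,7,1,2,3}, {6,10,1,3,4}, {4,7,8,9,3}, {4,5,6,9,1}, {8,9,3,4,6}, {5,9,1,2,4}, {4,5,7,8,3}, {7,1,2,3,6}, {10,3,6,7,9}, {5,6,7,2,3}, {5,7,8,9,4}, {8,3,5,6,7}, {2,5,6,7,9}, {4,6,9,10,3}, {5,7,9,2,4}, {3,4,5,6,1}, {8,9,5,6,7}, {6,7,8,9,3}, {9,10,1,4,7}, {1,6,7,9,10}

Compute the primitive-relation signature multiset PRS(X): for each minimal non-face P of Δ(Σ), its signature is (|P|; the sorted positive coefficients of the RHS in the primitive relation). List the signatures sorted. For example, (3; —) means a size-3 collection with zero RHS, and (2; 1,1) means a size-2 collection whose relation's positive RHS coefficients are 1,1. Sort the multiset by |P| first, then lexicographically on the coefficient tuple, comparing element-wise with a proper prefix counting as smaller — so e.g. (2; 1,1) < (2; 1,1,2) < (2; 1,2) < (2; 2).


Primitive collections (11):

  • {1,8}:  v_{1} + v_{8} = 0  →  sig = (2; —)
  • {5,10}:  v_{5} + v_{10} = v_{1}  →  sig = (2; 1)
  • {2,8}:  v_{2} + v_{8} = v_{5} + v_{7}  →  sig = (2; 1,1)
  • {8,10}:  v_{8} + v_{10} = v_{3} + v_{9}  →  sig = (2; 1,1)
  • {2,10}:  v_{2} + v_{10} = 2·v_{1} + v_{7}  →  sig = (2; 1,2)
  • {3,5,9}:  v_{3} + v_{5} + v_{9} = 0  →  sig = (3; —)
  • {4,6,7}:  v_{4} + v_{6} + v_{7} = 0  →  sig = (3; —)
  • {1,3,9}:  v_{1} + v_{3} + v_{9} = v_{10}  →  sig = (3; 1)
  • {1,5,7}:  v_{1} + v_{5} + v_{7} = v_{2}  →  sig = (3; 1)
  • {2,3,9}:  v_{2} + v_{3} + v_{9} = v_{1} + v_{7}  →  sig = (3; 1,1)
  • {2,4,6}:  v_{2} + v_{4} + v_{6} = v_{1} + v_{5}  →  sig = (3; 1,1)

Hence PRS(X_Σ) =
    (2; —)
    (2; 1)
    (2; 1,1)
    (2; 1,1)
    (2; 1,2)
    (3; —)
    (3; —)
    (3; 1)
    (3; 1)
    (3; 1,1)
    (3; 1,1)


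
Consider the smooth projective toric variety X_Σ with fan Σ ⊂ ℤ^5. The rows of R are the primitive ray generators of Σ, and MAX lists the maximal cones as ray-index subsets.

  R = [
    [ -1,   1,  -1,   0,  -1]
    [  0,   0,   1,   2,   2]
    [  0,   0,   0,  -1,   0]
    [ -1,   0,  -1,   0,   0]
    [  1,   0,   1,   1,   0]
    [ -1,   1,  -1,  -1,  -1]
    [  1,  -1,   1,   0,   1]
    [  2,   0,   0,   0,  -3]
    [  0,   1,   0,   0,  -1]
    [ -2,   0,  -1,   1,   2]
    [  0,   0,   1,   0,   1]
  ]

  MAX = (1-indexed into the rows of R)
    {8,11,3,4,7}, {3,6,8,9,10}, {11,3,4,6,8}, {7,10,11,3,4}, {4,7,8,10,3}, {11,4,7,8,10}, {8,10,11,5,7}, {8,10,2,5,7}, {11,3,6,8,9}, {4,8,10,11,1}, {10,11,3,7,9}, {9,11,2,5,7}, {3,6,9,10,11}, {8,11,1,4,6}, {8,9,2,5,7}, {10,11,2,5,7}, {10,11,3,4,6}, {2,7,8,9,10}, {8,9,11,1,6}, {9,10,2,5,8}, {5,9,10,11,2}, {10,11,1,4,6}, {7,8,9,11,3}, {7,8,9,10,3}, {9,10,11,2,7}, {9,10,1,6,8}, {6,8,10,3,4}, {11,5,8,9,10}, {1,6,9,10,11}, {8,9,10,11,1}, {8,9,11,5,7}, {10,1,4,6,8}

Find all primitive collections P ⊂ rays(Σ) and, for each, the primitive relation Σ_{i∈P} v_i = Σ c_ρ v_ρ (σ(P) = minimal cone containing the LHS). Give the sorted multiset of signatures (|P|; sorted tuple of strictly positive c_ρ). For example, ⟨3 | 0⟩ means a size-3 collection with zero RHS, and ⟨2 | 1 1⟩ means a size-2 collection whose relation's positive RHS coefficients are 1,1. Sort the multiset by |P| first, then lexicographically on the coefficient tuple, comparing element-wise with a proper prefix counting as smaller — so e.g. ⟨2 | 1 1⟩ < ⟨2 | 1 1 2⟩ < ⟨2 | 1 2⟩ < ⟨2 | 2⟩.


17 collections generate NE(X_Σ); each relation:

  {1,7}:  v_{1} + v_{7} = 0  so sig = ⟨2 | 0⟩
  {1,3}:  v_{1} + v_{3} = v_{6}  so sig = ⟨2 | 1⟩
  {4,9}:  v_{4} + v_{9} = v_{1}  so sig = ⟨2 | 1⟩
  {5,6}:  v_{5} + v_{6} = v_{9}  so sig = ⟨2 | 1⟩
  {6,7}:  v_{6} + v_{7} = v_{3}  so sig = ⟨2 | 1⟩
  {2,4}:  v_{2} + v_{4} = v_{5} + v_{10}  so sig = ⟨2 | 1 1⟩
  {3,5}:  v_{3} + v_{5} = v_{7} + v_{9}  so sig = ⟨2 | 1 1⟩
  {1,2}:  v_{1} + v_{2} = v_{5} + v_{9} + v_{10}  so sig = ⟨2 | 1 1 1⟩
  {4,5}:  v_{4} + v_{5} = v_{8} + v_{10} + v_{11}  so sig = ⟨2 | 1 1 1⟩
  {1,5}:  v_{1} + v_{5} = v_{8} + v_{9} + v_{10} + v_{11}  so sig = ⟨2 | 1 1 1 1⟩
  {2,6}:  v_{2} + v_{6} = v_{7} + 2·v_{9} + v_{10}  so sig = ⟨2 | 1 1 2⟩
  {2,3}:  v_{2} + v_{3} = 2·v_{7} + 2·v_{9} + v_{10}  so sig = ⟨2 | 1 2 2⟩
  {2,8,11}:  v_{2} + v_{8} + v_{11} = 2·v_{5}  so sig = ⟨3 | 2⟩
  {3,8,10,11}:  v_{3} + v_{8} + v_{10} + v_{11} = 0  so sig = ⟨4 | 0⟩
  {5,7,9,10}:  v_{5} + v_{7} + v_{9} + v_{10} = v_{2}  so sig = ⟨4 | 1⟩
  {6,8,10,11}:  v_{6} + v_{8} + v_{10} + v_{11} = v_{1}  so sig = ⟨4 | 1⟩
  {7,8,9,10,11}:  v_{7} + v_{8} + v_{9} + v_{10} + v_{11} = v_{5}  so sig = ⟨5 | 1⟩

Hence PRS(X_Σ) =
{ ⟨2 | 0⟩,  ⟨2 | 1⟩ ×4,  ⟨2 | 1 1⟩ ×2,  ⟨2 | 1 1 1⟩ ×2,  ⟨2 | 1 1 1 1⟩,  ⟨2 | 1 1 2⟩,  ⟨2 | 1 2 2⟩,  ⟨3 | 2⟩,  ⟨4 | 0⟩,  ⟨4 | 1⟩ ×2,  ⟨5 | 1⟩ }


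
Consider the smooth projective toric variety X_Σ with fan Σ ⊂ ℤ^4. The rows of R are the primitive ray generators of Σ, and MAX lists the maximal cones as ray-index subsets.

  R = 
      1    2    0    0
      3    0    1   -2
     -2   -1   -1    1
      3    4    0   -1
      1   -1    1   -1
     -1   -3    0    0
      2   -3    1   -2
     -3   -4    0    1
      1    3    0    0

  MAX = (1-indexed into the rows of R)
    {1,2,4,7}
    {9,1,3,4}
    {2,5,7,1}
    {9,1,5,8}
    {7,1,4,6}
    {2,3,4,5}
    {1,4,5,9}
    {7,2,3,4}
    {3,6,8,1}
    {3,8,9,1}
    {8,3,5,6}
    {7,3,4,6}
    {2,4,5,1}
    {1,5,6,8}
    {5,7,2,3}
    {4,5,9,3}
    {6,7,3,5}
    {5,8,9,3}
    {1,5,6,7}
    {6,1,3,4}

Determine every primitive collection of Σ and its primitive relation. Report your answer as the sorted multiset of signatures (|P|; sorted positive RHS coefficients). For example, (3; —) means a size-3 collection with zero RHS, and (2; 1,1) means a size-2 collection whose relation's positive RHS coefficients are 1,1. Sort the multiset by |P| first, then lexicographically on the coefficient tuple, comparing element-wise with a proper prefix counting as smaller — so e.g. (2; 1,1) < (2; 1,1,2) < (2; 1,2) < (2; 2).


|primitive collections| = 12. Relations:

  {4,8}:  v_{4} + v_{8} = 0  ⇒ sig = (2; —)
  {6,9}:  v_{6} + v_{9} = 0  ⇒ sig = (2; —)
  {2,6}:  v_{2} + v_{6} = v_{7}  ⇒ sig = (2; 1)
  {7,9}:  v_{7} + v_{9} = v_{2}  ⇒ sig = (2; 1)
  {2,8}:  v_{2} + v_{8} = v_{5} + v_{6}  ⇒ sig = (2; 1,1)
  {2,9}:  v_{2} + v_{9} = v_{4} + v_{5}  ⇒ sig = (2; 1,1)
  {7,8}:  v_{7} + v_{8} = v_{5} + 2·v_{6}  ⇒ sig = (2; 1,2)
  {1,3,5}:  v_{1} + v_{3} + v_{5} = 0  ⇒ sig = (3; —)
  {4,5,6}:  v_{4} + v_{5} + v_{6} = v_{2}  ⇒ sig = (3; 1)
  {1,2,3}:  v_{1} + v_{2} + v_{3} = v_{4} + v_{6}  ⇒ sig = (3; 1,1)
  {1,3,7}:  v_{1} + v_{3} + v_{7} = v_{4} + 2·v_{6}  ⇒ sig = (3; 1,2)
  {4,5,7}:  v_{4} + v_{5} + v_{7} = 2·v_{2}  ⇒ sig = (3; 2)

so the primitive-relation signature multiset is
    (2; —)
    (2; —)
    (2; 1)
    (2; 1)
    (2; 1,1)
    (2; 1,1)
    (2; 1,2)
    (3; —)
    (3; 1)
    (3; 1,1)
    (3; 1,2)
    (3; 2)


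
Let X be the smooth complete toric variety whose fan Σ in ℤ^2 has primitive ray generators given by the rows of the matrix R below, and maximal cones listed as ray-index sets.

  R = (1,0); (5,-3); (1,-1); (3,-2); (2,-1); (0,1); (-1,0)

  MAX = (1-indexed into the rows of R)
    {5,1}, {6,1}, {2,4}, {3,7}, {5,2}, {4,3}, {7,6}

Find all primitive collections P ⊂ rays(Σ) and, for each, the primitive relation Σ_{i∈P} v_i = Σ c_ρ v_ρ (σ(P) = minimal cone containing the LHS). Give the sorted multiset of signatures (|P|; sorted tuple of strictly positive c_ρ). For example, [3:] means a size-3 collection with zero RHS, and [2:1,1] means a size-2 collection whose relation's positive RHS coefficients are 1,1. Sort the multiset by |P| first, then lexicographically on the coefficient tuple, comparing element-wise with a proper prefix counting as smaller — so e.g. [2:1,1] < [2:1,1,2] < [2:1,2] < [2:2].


14 collections generate NE(X_Σ); each relation:

  P = {1,7}:  v_{1} + v_{7} = 0  ⟹  sig = [2:]
  P = {1,3}:  v_{1} + v_{3} = v_{5}  ⟹  sig = [2:1]
  P = {3,5}:  v_{3} + v_{5} = v_{4}  ⟹  sig = [2:1]
  P = {3,6}:  v_{3} + v_{6} = v_{1}  ⟹  sig = [2:1]
  P = {4,5}:  v_{4} + v_{5} = v_{2}  ⟹  sig = [2:1]
  P = {5,7}:  v_{5} + v_{7} = v_{3}  ⟹  sig = [2:1]
  P = {2,7}:  v_{2} + v_{7} = v_{3} + v_{4}  ⟹  sig = [2:1,1]
  P = {4,6}:  v_{4} + v_{6} = v_{1} + v_{5}  ⟹  sig = [2:1,1]
  P = {2,6}:  v_{2} + v_{6} = v_{1} + 2·v_{5}  ⟹  sig = [2:1,2]
  P = {1,4}:  v_{1} + v_{4} = 2·v_{5}  ⟹  sig = [2:2]
  P = {2,3}:  v_{2} + v_{3} = 2·v_{4}  ⟹  sig = [2:2]
  P = {4,7}:  v_{4} + v_{7} = 2·v_{3}  ⟹  sig = [2:2]
  P = {5,6}:  v_{5} + v_{6} = 2·v_{1}  ⟹  sig = [2:2]
  P = {1,2}:  v_{1} + v_{2} = 3·v_{5}  ⟹  sig = [2:3]

Signatures (|P|; sorted positive RHS coefficients), sorted:
[[2:], [2:1], [2:1], [2:1], [2:1], [2:1], [2:1,1], [2:1,1], [2:1,2], [2:2], [2:2], [2:2], [2:2], [2:3]]


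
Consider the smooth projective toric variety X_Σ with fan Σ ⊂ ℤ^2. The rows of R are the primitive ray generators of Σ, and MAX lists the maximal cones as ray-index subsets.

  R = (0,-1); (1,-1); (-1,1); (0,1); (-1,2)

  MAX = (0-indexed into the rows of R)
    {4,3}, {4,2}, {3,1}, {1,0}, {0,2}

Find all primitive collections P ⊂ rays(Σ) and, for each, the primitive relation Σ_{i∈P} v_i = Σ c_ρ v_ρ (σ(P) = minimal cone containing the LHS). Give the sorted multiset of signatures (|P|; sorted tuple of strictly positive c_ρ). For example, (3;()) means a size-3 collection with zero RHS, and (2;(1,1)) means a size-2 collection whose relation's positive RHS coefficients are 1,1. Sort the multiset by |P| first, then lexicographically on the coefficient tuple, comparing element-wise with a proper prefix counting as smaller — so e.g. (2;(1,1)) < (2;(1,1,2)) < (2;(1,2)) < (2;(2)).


Minimal non-faces — 5 found among 5 rays, 5 max cones:

  • {0,3}:  v_{0} + v_{3} = 0  ⇒ sig = (2;())
  • {1,2}:  v_{1} + v_{2} = 0  ⇒ sig = (2;())
  • {0,4}:  v_{0} + v_{4} = v_{2}  ⇒ sig = (2;(1))
  • {1,4}:  v_{1} + v_{4} = v_{3}  ⇒ sig = (2;(1))
  • {2,3}:  v_{2} + v_{3} = v_{4}  ⇒ sig = (2;(1))

Signatures (|P|; sorted positive RHS coefficients), sorted:
    (2;())
    (2;())
    (2;(1))
    (2;(1))
    (2;(1))


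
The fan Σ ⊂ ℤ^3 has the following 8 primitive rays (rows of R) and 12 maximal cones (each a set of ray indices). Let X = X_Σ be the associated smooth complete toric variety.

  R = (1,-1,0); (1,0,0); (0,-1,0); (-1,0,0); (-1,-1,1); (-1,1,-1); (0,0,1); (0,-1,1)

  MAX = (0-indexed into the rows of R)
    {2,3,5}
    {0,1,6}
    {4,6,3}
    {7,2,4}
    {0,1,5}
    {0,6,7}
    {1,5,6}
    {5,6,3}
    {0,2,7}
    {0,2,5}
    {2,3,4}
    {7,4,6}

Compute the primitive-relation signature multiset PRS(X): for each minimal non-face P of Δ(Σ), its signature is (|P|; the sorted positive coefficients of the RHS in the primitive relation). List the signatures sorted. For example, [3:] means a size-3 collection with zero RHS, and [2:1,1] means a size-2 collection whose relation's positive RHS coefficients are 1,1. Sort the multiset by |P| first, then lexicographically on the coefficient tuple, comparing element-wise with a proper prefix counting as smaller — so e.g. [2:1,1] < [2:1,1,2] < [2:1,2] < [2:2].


11 collections generate NE(X_Σ); each relation:

  P = {1,3}:  v_{1} + v_{3} = 0  →  sig = [2:]
  P = {0,3}:  v_{0} + v_{3} = v_{2}  →  sig = [2:1]
  P = {1,2}:  v_{1} + v_{2} = v_{0}  →  sig = [2:1]
  P = {1,4}:  v_{1} + v_{4} = v_{7}  →  sig = [2:1]
  P = {2,6}:  v_{2} + v_{6} = v_{7}  →  sig = [2:1]
  P = {3,7}:  v_{3} + v_{7} = v_{4}  →  sig = [2:1]
  P = {5,7}:  v_{5} + v_{7} = v_{3}  →  sig = [2:1]
  P = {0,4}:  v_{0} + v_{4} = v_{2} + v_{7}  →  sig = [2:1,1]
  P = {1,7}:  v_{1} + v_{7} = v_{0} + v_{6}  →  sig = [2:1,1]
  P = {4,5}:  v_{4} + v_{5} = 2·v_{3}  →  sig = [2:2]
  P = {0,5,6}:  v_{0} + v_{5} + v_{6} = 0  →  sig = [3:]

Sorted signature multiset PRS(X):
    |P|=2: 10 collections, coeffs (), (1), (1), (1), (1), (1), (1), (1,1), (1,1), (2)
    |P|=3: 1 collection, coeffs ()


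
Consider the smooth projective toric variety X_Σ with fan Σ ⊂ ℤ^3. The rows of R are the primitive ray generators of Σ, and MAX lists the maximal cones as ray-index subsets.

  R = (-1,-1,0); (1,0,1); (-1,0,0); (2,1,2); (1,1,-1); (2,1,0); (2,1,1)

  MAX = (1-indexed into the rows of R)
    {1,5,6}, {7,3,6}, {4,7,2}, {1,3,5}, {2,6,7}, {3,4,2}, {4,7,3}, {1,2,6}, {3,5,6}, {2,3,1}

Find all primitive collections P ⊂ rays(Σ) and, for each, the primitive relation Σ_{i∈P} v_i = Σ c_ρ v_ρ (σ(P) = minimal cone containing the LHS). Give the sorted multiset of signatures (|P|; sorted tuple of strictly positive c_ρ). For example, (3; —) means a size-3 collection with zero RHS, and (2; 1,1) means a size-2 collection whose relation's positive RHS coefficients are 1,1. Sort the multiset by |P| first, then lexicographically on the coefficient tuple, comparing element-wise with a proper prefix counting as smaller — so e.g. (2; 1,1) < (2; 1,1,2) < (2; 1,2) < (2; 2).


Primitive collections (9):

  P = {1,7}:  v_{1} + v_{7} = v_{2}  ⇒ sig = (2; 1)
  P = {2,5}:  v_{2} + v_{5} = v_{6}  ⇒ sig = (2; 1)
  P = {4,5}:  v_{4} + v_{5} = v_{3} + v_{6} + v_{7}  ⇒ sig = (2; 1,1,1)
  P = {1,4}:  v_{1} + v_{4} = 2·v_{2} + v_{3}  ⇒ sig = (2; 1,2)
  P = {5,7}:  v_{5} + v_{7} = v_{3} + 2·v_{6}  ⇒ sig = (2; 1,2)
  P = {4,6}:  v_{4} + v_{6} = 2·v_{7}  ⇒ sig = (2; 2)
  P = {1,3,6}:  v_{1} + v_{3} + v_{6} = 0  ⇒ sig = (3; —)
  P = {2,3,6}:  v_{2} + v_{3} + v_{6} = v_{7}  ⇒ sig = (3; 1)
  P = {2,3,7}:  v_{2} + v_{3} + v_{7} = v_{4}  ⇒ sig = (3; 1)

Sorted signature multiset PRS(X):
{ (2; 1) ×2,  (2; 1,1,1),  (2; 1,2) ×2,  (2; 2),  (3; —),  (3; 1) ×2 }


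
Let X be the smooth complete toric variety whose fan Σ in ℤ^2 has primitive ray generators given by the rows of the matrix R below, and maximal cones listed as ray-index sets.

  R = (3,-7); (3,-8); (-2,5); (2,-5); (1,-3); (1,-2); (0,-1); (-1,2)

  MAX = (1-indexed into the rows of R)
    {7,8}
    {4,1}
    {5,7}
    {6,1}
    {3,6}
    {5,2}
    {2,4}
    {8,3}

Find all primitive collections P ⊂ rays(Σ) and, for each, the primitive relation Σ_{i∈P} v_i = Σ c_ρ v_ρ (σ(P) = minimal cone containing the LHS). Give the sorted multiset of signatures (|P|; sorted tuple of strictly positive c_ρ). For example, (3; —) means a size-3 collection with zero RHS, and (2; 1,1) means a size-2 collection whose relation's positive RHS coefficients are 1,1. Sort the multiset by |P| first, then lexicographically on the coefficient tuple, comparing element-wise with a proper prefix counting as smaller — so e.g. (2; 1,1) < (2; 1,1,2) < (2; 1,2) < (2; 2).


20 collections generate NE(X_Σ); each relation:

  P = {3,4}:  v_{3} + v_{4} = 0  →  sig = (2; —)
  P = {6,8}:  v_{6} + v_{8} = 0  →  sig = (2; —)
  P = {1,3}:  v_{1} + v_{3} = v_{6}  →  sig = (2; 1)
  P = {1,7}:  v_{1} + v_{7} = v_{2}  →  sig = (2; 1)
  P = {1,8}:  v_{1} + v_{8} = v_{4}  →  sig = (2; 1)
  P = {2,3}:  v_{2} + v_{3} = v_{5}  →  sig = (2; 1)
  P = {3,5}:  v_{3} + v_{5} = v_{8}  →  sig = (2; 1)
  P = {4,5}:  v_{4} + v_{5} = v_{2}  →  sig = (2; 1)
  P = {4,6}:  v_{4} + v_{6} = v_{1}  →  sig = (2; 1)
  P = {4,8}:  v_{4} + v_{8} = v_{5}  →  sig = (2; 1)
  P = {5,6}:  v_{5} + v_{6} = v_{4}  →  sig = (2; 1)
  P = {5,8}:  v_{5} + v_{8} = v_{7}  →  sig = (2; 1)
  P = {6,7}:  v_{6} + v_{7} = v_{5}  →  sig = (2; 1)
  P = {1,5}:  v_{1} + v_{5} = 2·v_{4}  →  sig = (2; 2)
  P = {2,6}:  v_{2} + v_{6} = 2·v_{4}  →  sig = (2; 2)
  P = {2,8}:  v_{2} + v_{8} = 2·v_{5}  →  sig = (2; 2)
  P = {3,7}:  v_{3} + v_{7} = 2·v_{8}  →  sig = (2; 2)
  P = {4,7}:  v_{4} + v_{7} = 2·v_{5}  →  sig = (2; 2)
  P = {1,2}:  v_{1} + v_{2} = 3·v_{4}  →  sig = (2; 3)
  P = {2,7}:  v_{2} + v_{7} = 3·v_{5}  →  sig = (2; 3)

Sorted signature multiset PRS(X):
    |P|=2: 20 collections, coeffs (), (), (1), (1), (1), (1), (1), (1), (1), (1), (1), (1), (1), (2), (2), (2), (2), (2), (3), (3)


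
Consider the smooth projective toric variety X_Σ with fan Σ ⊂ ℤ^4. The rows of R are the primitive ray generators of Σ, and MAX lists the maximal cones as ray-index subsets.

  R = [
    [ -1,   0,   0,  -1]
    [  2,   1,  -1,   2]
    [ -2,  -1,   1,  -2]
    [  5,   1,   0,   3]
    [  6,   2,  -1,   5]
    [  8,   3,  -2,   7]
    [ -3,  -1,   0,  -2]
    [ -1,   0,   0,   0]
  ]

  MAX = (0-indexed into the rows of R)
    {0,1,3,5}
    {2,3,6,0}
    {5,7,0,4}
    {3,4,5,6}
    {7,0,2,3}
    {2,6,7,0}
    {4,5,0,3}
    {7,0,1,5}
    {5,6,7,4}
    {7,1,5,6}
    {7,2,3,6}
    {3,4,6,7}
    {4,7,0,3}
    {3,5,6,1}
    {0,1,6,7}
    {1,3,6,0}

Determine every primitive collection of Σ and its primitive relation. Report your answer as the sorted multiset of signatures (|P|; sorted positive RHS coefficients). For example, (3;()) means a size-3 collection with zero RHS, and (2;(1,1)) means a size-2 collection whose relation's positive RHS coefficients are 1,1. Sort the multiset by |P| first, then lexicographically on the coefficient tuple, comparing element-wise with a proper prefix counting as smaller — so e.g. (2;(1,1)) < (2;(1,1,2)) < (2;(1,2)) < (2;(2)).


The 9 primitive collections of Σ (r=8, n=4):

  P={1,2}:  v_{1} + v_{2} = 0  ⟹  sig = (2;())
  P={1,4}:  v_{1} + v_{4} = v_{5}  ⟹  sig = (2;(1))
  P={2,5}:  v_{2} + v_{5} = v_{4}  ⟹  sig = (2;(1))
  P={2,4}:  v_{2} + v_{4} = v_{3} + v_{7}  ⟹  sig = (2;(1,1))
  P={0,4,6}:  v_{0} + v_{4} + v_{6} = v_{1}  ⟹  sig = (3;(1))
  P={1,3,7}:  v_{1} + v_{3} + v_{7} = v_{4}  ⟹  sig = (3;(1))
  P={0,5,6}:  v_{0} + v_{5} + v_{6} = 2·v_{1}  ⟹  sig = (3;(2))
  P={3,5,7}:  v_{3} + v_{5} + v_{7} = 2·v_{4}  ⟹  sig = (3;(2))
  P={0,3,6,7}:  v_{0} + v_{3} + v_{6} + v_{7} = 0  ⟹  sig = (4;())

Hence PRS(X_Σ) =
[(2;()), (2;(1)), (2;(1)), (2;(1,1)), (3;(1)), (3;(1)), (3;(2)), (3;(2)), (4;())]
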